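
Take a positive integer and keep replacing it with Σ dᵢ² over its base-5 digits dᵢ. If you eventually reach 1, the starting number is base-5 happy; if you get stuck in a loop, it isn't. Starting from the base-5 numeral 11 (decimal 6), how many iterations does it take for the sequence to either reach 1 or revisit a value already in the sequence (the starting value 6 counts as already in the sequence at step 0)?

6 = (1,1)_5 → 1² + 1² = 1 + 1 = 2
2 = (2)_5 → 2² = 4
4 = (4)_5 → 4² = 16
16 = (3,1)_5 → 3² + 1² = 9 + 1 = 10
10 = (2,0)_5 → 2² + 0² = 4 + 0 = 4  — 4 repeats.
That took 5 steps.

5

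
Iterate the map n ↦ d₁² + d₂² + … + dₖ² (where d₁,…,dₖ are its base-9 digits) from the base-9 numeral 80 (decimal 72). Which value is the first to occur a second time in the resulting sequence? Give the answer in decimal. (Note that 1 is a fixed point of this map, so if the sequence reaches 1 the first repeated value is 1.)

50

72 = (8,0)_9 → 8² + 0² = 64 + 0 = 64
64 = (7,1)_9 → 7² + 1² = 49 + 1 = 50
50 = (5,5)_9 → 5² + 5² = 25 + 25 = 50  — 50 already appeared earlier.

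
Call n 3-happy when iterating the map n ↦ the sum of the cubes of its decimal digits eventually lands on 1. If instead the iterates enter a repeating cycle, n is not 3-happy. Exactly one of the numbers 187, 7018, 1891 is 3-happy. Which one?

187: 187 → 856 → 853 → 664 → 496 → 1009 → 730 → 370 → 370  — repeats 370 (not 3-happy)
7018: 7018 → 856 → 853 → 664 → 496 → 1009 → 730 → 370 → 370  — repeats 370 (not 3-happy)
1891: 1891 → 1243 → 100 → 1  — reaches 1 (3-happy)

1891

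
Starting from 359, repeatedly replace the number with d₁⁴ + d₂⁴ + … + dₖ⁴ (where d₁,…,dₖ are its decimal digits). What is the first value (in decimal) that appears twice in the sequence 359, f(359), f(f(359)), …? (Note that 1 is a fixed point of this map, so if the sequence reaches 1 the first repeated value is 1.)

359 → 7267
7267 → 6114
6114 → 1554
1554 → 1507
1507 → 3027
3027 → 2498
2498 → 10929
10929 → 13139
13139 → 6725
6725 → 4338
4338 → 4514
4514 → 1138
1138 → 4179
4179 → 9219
9219 → 13139  — 13139 already appeared earlier.

13139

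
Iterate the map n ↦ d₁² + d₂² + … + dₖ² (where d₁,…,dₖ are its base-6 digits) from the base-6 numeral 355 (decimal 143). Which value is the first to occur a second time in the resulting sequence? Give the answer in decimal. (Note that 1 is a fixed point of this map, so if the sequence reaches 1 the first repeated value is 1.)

17

143 = (3,5,5)_6 → 3² + 5² + 5² = 9 + 25 + 25 = 59
59 = (1,3,5)_6 → 1² + 3² + 5² = 1 + 9 + 25 = 35
35 = (5,5)_6 → 5² + 5² = 25 + 25 = 50
50 = (1,2,2)_6 → 1² + 2² + 2² = 1 + 4 + 4 = 9
9 = (1,3)_6 → 1² + 3² = 1 + 9 = 10
10 = (1,4)_6 → 1² + 4² = 1 + 16 = 17
17 = (2,5)_6 → 2² + 5² = 4 + 25 = 29
29 = (4,5)_6 → 4² + 5² = 16 + 25 = 41
41 = (1,0,5)_6 → 1² + 0² + 5² = 1 + 0 + 25 = 26
26 = (4,2)_6 → 4² + 2² = 16 + 4 = 20
20 = (3,2)_6 → 3² + 2² = 9 + 4 = 13
13 = (2,1)_6 → 2² + 1² = 4 + 1 = 5
5 = (5)_6 → 5² = 25
25 = (4,1)_6 → 4² + 1² = 16 + 1 = 17  — 17 already appeared earlier.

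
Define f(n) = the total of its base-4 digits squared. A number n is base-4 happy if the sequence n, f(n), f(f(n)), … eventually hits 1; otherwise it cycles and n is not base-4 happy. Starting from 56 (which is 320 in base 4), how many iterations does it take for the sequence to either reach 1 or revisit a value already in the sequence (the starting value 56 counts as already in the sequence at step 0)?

56 = (3,2,0)_4 → 3² + 2² + 0² = 9 + 4 + 0 = 13
13 = (3,1)_4 → 3² + 1² = 9 + 1 = 10
10 = (2,2)_4 → 2² + 2² = 4 + 4 = 8
8 = (2,0)_4 → 2² + 0² = 4 + 0 = 4
4 = (1,0)_4 → 1² + 0² = 1 + 0 = 1  — reached 1.
That took 5 steps.

5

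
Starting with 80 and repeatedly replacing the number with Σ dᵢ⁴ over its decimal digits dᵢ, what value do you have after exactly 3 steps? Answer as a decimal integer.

80 → 8⁴ + 0⁴ = 4096
4096 → 4⁴ + 0⁴ + 9⁴ + 6⁴ = 8113
8113 → 8⁴ + 1⁴ + 1⁴ + 3⁴ = 4179

4179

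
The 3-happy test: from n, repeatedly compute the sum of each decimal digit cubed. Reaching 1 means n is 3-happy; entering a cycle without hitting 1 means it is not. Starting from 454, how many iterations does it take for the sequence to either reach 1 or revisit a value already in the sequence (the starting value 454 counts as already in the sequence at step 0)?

5

454 → 4³ + 5³ + 4³ = 253
253 → 2³ + 5³ + 3³ = 160
160 → 1³ + 6³ + 0³ = 217
217 → 2³ + 1³ + 7³ = 352
352 → 3³ + 5³ + 2³ = 160  — 160 repeats.
That took 5 steps.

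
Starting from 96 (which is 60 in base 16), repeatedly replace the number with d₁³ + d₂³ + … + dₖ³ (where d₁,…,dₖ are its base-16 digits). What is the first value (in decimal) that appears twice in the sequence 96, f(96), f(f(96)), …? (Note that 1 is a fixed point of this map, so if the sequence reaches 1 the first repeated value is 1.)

96 = (6,0)_16 → 6³ + 0³ = 216 + 0 = 216
216 = (13,8)_16 → 13³ + 8³ = 2197 + 512 = 2709
2709 = (10,9,5)_16 → 10³ + 9³ + 5³ = 1000 + 729 + 125 = 1854
1854 = (7,3,14)_16 → 7³ + 3³ + 14³ = 343 + 27 + 2744 = 3114
3114 = (12,2,10)_16 → 12³ + 2³ + 10³ = 1728 + 8 + 1000 = 2736
2736 = (10,11,0)_16 → 10³ + 11³ + 0³ = 1000 + 1331 + 0 = 2331
2331 = (9,1,11)_16 → 9³ + 1³ + 11³ = 729 + 1 + 1331 = 2061
2061 = (8,0,13)_16 → 8³ + 0³ + 13³ = 512 + 0 + 2197 = 2709  — 2709 already appeared earlier.

2709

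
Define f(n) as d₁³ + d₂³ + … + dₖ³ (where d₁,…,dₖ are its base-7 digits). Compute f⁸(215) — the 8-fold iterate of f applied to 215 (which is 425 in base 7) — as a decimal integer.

215 = (4,2,5)_7 → 197
197 = (4,0,1)_7 → 65
65 = (1,2,2)_7 → 17
17 = (2,3)_7 → 35
35 = (5,0)_7 → 125
125 = (2,3,6)_7 → 251
251 = (5,0,6)_7 → 341
341 = (6,6,5)_7 → 557

557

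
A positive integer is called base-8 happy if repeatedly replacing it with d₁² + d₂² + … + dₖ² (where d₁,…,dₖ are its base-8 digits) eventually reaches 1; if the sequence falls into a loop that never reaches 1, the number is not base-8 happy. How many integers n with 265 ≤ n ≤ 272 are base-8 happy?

265: 265 → 18 → 8 → 1  (reaches 1)
266: 266 → 21 → 29 → 34 → 20 → 20  (repeats 20)
267: 267 → 26 → 13 → 26  (repeats 26)
268: 268 → 33 → 17 → 5 → 25 → 10 → 5  (repeats 5)
269: 269 → 42 → 29 → 34 → 20 → 20  (repeats 20)
270: 270 → 53 → 61 → 74 → 6 → 36 → 32 → 16 → 4 → 16  (repeats 16)
271: 271 → 66 → 5 → 25 → 10 → 5  (repeats 5)
272: 272 → 20 → 20  (repeats 20)
base-8 happy: 265

1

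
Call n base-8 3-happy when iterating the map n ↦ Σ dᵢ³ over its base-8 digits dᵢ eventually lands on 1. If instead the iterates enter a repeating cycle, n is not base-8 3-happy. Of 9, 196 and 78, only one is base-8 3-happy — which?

9

9: 9 → 2 → 8 → 1  — reaches 1 (base-8 3-happy)
196: 196 → 91 → 55 → 559 → 469 → 476 → 434 → 440 → 559  — repeats 559 (not base-8 3-happy)
78: 78 → 218 → 62 → 559 → 469 → 476 → 434 → 440 → 559  — repeats 559 (not base-8 3-happy)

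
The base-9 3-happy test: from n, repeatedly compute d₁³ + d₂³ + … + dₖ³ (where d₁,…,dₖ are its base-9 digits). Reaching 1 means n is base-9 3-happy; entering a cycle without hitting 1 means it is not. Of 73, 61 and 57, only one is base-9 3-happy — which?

61

73: 73 → 513 → 243 → 27 → 27  — repeats 27 (not base-9 3-happy)
61: 61 → 559 → 729 → 1  — reaches 1 (base-9 3-happy)
57: 57 → 243 → 27 → 27  — repeats 27 (not base-9 3-happy)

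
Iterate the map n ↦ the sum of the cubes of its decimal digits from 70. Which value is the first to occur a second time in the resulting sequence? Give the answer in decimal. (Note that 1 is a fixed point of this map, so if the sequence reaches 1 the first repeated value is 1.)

70 → 7³ + 0³ = 343
343 → 3³ + 4³ + 3³ = 118
118 → 1³ + 1³ + 8³ = 514
514 → 5³ + 1³ + 4³ = 190
190 → 1³ + 9³ + 0³ = 730
730 → 7³ + 3³ + 0³ = 370
370 → 3³ + 7³ + 0³ = 370  — 370 already appeared earlier.

370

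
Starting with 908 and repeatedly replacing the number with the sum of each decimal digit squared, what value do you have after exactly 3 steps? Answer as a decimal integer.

20

908 → 9² + 0² + 8² = 145
145 → 1² + 4² + 5² = 42
42 → 4² + 2² = 20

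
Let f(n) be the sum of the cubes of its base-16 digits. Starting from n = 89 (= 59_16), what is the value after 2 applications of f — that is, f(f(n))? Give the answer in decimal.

89 = (5,9)_16 → 5³ + 9³ = 125 + 729 = 854
854 = (3,5,6)_16 → 3³ + 5³ + 6³ = 27 + 125 + 216 = 368

368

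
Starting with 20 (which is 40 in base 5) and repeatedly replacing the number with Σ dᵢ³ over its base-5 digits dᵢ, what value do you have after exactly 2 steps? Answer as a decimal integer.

80

20 = (4,0)_5 → 4³ + 0³ = 64
64 = (2,2,4)_5 → 2³ + 2³ + 4³ = 80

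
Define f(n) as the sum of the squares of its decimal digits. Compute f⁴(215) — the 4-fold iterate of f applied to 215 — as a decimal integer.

65

215 → 2² + 1² + 5² = 30
30 → 3² + 0² = 9
9 → 9² = 81
81 → 8² + 1² = 65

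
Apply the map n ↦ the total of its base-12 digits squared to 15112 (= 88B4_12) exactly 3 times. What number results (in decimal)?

100

15112 = (8,8,11,4)_12 → 265
265 = (1,10,1)_12 → 102
102 = (8,6)_12 → 100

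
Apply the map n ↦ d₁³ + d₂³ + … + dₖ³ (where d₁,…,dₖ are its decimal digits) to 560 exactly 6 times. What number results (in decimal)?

560 → 5³ + 6³ + 0³ = 125 + 216 + 0 = 341
341 → 3³ + 4³ + 1³ = 27 + 64 + 1 = 92
92 → 9³ + 2³ = 729 + 8 = 737
737 → 7³ + 3³ + 7³ = 343 + 27 + 343 = 713
713 → 7³ + 1³ + 3³ = 343 + 1 + 27 = 371
371 → 3³ + 7³ + 1³ = 27 + 343 + 1 = 371

371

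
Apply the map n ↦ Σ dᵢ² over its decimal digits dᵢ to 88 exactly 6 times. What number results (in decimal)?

40

88 → 128
128 → 69
69 → 117
117 → 51
51 → 26
26 → 40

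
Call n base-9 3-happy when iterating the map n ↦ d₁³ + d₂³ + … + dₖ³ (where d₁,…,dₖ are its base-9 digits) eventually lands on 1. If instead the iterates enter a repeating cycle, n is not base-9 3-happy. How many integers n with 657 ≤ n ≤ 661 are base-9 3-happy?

1

657: 657 → 513 → 243 → 27 → 27  — not base-9 3-happy
658: 658 → 514 → 244 → 28 → 28  — not base-9 3-happy
659: 659 → 521 → 755 → 521  — not base-9 3-happy
660: 660 → 540 → 432 → 152 → 856 → 128 → 134 → 638 → 1198 → 470 → 476 → 980 → 540  — not base-9 3-happy
661: 661 → 577 → 345 → 99 → 9 → 1  — base-9 3-happy
base-9 3-happy: 661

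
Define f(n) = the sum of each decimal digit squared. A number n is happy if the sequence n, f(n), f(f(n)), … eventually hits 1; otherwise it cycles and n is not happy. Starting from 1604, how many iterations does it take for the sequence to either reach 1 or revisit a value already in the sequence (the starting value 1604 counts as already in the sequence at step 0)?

1604 → 1² + 6² + 0² + 4² = 53
53 → 5² + 3² = 34
34 → 3² + 4² = 25
25 → 2² + 5² = 29
29 → 2² + 9² = 85
85 → 8² + 5² = 89
89 → 8² + 9² = 145
145 → 1² + 4² + 5² = 42
42 → 4² + 2² = 20
20 → 2² + 0² = 4
4 → 4² = 16
16 → 1² + 6² = 37
37 → 3² + 7² = 58
58 → 5² + 8² = 89  — 89 repeats.
That took 14 steps.

14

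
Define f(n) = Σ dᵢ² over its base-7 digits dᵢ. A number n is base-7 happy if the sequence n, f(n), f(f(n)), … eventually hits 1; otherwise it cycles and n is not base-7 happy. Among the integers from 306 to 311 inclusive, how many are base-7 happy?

306: 306 → 62 → 38 → 34 → 52 → 10 → 10  — not base-7 happy
307: 307 → 73 → 19 → 29 → 17 → 13 → 37 → 29  — not base-7 happy
308: 308 → 40 → 50 → 2 → 4 → 16 → 8 → 2  — not base-7 happy
309: 309 → 41 → 61 → 27 → 45 → 45  — not base-7 happy
310: 310 → 44 → 40 → 50 → 2 → 4 → 16 → 8 → 2  — not base-7 happy
311: 311 → 49 → 1  — base-7 happy
base-7 happy: 311

1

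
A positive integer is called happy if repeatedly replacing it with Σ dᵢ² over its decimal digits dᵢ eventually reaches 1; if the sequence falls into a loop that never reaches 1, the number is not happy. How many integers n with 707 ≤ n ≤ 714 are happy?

707: 707 → 98 → 145 → 42 → 20 → 4 → 16 → 37 → 58 → 89 → 145  — not happy
708: 708 → 113 → 11 → 2 → 4 → 16 → 37 → 58 → 89 → 145 → 42 → 20 → 4  — not happy
709: 709 → 130 → 10 → 1  — happy
710: 710 → 50 → 25 → 29 → 85 → 89 → 145 → 42 → 20 → 4 → 16 → 37 → 58 → 89  — not happy
711: 711 → 51 → 26 → 40 → 16 → 37 → 58 → 89 → 145 → 42 → 20 → 4 → 16  — not happy
712: 712 → 54 → 41 → 17 → 50 → 25 → 29 → 85 → 89 → 145 → 42 → 20 → 4 → 16 → 37 → 58 → 89  — not happy
713: 713 → 59 → 106 → 37 → 58 → 89 → 145 → 42 → 20 → 4 → 16 → 37  — not happy
714: 714 → 66 → 72 → 53 → 34 → 25 → 29 → 85 → 89 → 145 → 42 → 20 → 4 → 16 → 37 → 58 → 89  — not happy
happy: 709

1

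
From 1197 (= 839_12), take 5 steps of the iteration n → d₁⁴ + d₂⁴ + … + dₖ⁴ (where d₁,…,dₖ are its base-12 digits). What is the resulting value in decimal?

1197 = (8,3,9)_12 → 8⁴ + 3⁴ + 9⁴ = 10738
10738 = (6,2,6,10)_12 → 6⁴ + 2⁴ + 6⁴ + 10⁴ = 12608
12608 = (7,3,6,8)_12 → 7⁴ + 3⁴ + 6⁴ + 8⁴ = 7874
7874 = (4,6,8,2)_12 → 4⁴ + 6⁴ + 8⁴ + 2⁴ = 5664
5664 = (3,3,4,0)_12 → 3⁴ + 3⁴ + 4⁴ + 0⁴ = 418

418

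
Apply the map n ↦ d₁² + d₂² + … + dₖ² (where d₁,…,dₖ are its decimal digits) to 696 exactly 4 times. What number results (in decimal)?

25

696 → 6² + 9² + 6² = 36 + 81 + 36 = 153
153 → 1² + 5² + 3² = 1 + 25 + 9 = 35
35 → 3² + 5² = 9 + 25 = 34
34 → 3² + 4² = 9 + 16 = 25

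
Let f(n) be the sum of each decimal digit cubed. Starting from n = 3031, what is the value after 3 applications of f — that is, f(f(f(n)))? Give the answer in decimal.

3031 → 3³ + 0³ + 3³ + 1³ = 27 + 0 + 27 + 1 = 55
55 → 5³ + 5³ = 125 + 125 = 250
250 → 2³ + 5³ + 0³ = 8 + 125 + 0 = 133

133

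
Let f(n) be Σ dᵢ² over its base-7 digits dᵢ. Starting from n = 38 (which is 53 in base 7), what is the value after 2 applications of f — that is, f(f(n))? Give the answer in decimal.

52

38 = (5,3)_7 → 5² + 3² = 25 + 9 = 34
34 = (4,6)_7 → 4² + 6² = 16 + 36 = 52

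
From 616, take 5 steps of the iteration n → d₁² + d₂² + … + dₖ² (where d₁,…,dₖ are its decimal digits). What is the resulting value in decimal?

616 → 6² + 1² + 6² = 73
73 → 7² + 3² = 58
58 → 5² + 8² = 89
89 → 8² + 9² = 145
145 → 1² + 4² + 5² = 42

42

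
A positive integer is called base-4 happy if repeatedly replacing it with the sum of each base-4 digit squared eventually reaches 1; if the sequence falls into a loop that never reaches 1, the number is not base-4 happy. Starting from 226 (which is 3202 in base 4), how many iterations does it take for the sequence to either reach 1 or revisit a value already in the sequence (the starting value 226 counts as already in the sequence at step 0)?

226 = (3,2,0,2)_4 → 3² + 2² + 0² + 2² = 9 + 4 + 0 + 4 = 17
17 = (1,0,1)_4 → 1² + 0² + 1² = 1 + 0 + 1 = 2
2 = (2)_4 → 2² = 4
4 = (1,0)_4 → 1² + 0² = 1 + 0 = 1  — reached 1.
That took 4 steps.

4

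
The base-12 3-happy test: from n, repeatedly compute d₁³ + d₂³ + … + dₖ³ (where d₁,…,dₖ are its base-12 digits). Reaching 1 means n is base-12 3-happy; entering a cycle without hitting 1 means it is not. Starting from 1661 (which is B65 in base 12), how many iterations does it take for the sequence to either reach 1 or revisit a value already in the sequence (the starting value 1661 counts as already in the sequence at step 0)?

1661 = (11,6,5)_12 → 11³ + 6³ + 5³ = 1672
1672 = (11,7,4)_12 → 11³ + 7³ + 4³ = 1738
1738 = (1,0,0,10)_12 → 1³ + 0³ + 0³ + 10³ = 1001
1001 = (6,11,5)_12 → 6³ + 11³ + 5³ = 1672  — 1672 repeats.
That took 4 steps.

4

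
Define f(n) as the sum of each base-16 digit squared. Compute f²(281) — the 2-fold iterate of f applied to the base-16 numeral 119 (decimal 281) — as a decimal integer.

281 = (1,1,9)_16 → 1² + 1² + 9² = 1 + 1 + 81 = 83
83 = (5,3)_16 → 5² + 3² = 25 + 9 = 34

34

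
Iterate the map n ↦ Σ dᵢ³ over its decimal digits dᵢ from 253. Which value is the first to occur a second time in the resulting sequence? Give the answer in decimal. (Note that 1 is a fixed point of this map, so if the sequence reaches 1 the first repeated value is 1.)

160

253 → 2³ + 5³ + 3³ = 160
160 → 1³ + 6³ + 0³ = 217
217 → 2³ + 1³ + 7³ = 352
352 → 3³ + 5³ + 2³ = 160  — 160 already appeared earlier.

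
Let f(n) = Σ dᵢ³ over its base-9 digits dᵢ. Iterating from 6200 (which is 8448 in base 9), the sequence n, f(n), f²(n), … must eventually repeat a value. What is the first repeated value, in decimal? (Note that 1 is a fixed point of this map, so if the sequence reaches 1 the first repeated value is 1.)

6200 = (8,4,4,8)_9 → 8³ + 4³ + 4³ + 8³ = 1152
1152 = (1,5,2,0)_9 → 1³ + 5³ + 2³ + 0³ = 134
134 = (1,5,8)_9 → 1³ + 5³ + 8³ = 638
638 = (7,7,8)_9 → 7³ + 7³ + 8³ = 1198
1198 = (1,5,7,1)_9 → 1³ + 5³ + 7³ + 1³ = 470
470 = (5,7,2)_9 → 5³ + 7³ + 2³ = 476
476 = (5,7,8)_9 → 5³ + 7³ + 8³ = 980
980 = (1,3,0,8)_9 → 1³ + 3³ + 0³ + 8³ = 540
540 = (6,6,0)_9 → 6³ + 6³ + 0³ = 432
432 = (5,3,0)_9 → 5³ + 3³ + 0³ = 152
152 = (1,7,8)_9 → 1³ + 7³ + 8³ = 856
856 = (1,1,5,1)_9 → 1³ + 1³ + 5³ + 1³ = 128
128 = (1,5,2)_9 → 1³ + 5³ + 2³ = 134  — 134 already appeared earlier.

134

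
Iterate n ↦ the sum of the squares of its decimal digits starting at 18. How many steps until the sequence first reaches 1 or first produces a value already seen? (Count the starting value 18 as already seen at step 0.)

11

18 → 65
65 → 61
61 → 37
37 → 58
58 → 89
89 → 145
145 → 42
42 → 20
20 → 4
4 → 16
16 → 37  — 37 repeats.
That took 11 steps.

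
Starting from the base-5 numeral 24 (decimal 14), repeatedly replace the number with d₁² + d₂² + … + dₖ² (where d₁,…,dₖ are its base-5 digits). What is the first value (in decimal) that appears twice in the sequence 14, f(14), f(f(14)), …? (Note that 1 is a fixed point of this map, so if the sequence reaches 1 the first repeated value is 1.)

14 = (2,4)_5 → 20
20 = (4,0)_5 → 16
16 = (3,1)_5 → 10
10 = (2,0)_5 → 4
4 = (4)_5 → 16  — 16 already appeared earlier.

16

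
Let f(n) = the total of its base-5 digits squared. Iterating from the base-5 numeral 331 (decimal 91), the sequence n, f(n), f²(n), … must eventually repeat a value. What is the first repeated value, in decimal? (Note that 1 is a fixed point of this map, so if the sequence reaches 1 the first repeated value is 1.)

91 = (3,3,1)_5 → 19
19 = (3,4)_5 → 25
25 = (1,0,0)_5 → 1  — reached the fixed point 1.
1 → 1, so 1 is the first repeated value.

1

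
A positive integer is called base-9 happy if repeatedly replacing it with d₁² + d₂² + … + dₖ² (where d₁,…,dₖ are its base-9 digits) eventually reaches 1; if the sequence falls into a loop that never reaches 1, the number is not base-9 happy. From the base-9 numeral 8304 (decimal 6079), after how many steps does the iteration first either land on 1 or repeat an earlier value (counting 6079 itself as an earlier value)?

6079 = (8,3,0,4)_9 → 8² + 3² + 0² + 4² = 89
89 = (1,0,8)_9 → 1² + 0² + 8² = 65
65 = (7,2)_9 → 7² + 2² = 53
53 = (5,8)_9 → 5² + 8² = 89  — 89 repeats.
That took 4 steps.

4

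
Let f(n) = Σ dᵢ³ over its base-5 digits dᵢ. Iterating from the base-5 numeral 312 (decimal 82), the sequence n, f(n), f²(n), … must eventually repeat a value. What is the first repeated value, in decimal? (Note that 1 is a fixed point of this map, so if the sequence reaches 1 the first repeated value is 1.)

28

82 = (3,1,2)_5 → 3³ + 1³ + 2³ = 36
36 = (1,2,1)_5 → 1³ + 2³ + 1³ = 10
10 = (2,0)_5 → 2³ + 0³ = 8
8 = (1,3)_5 → 1³ + 3³ = 28
28 = (1,0,3)_5 → 1³ + 0³ + 3³ = 28  — 28 already appeared earlier.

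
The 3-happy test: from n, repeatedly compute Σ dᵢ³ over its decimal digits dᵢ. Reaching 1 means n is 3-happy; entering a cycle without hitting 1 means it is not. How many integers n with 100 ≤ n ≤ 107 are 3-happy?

1

100: 100 → 1  (reaches 1)
101: 101 → 2 → 8 → 512 → 134 → 92 → 737 → 713 → 371 → 371  (repeats 371)
102: 102 → 9 → 729 → 1080 → 513 → 153 → 153  (repeats 153)
103: 103 → 28 → 520 → 133 → 55 → 250 → 133  (repeats 133)
104: 104 → 65 → 341 → 92 → 737 → 713 → 371 → 371  (repeats 371)
105: 105 → 126 → 225 → 141 → 66 → 432 → 99 → 1458 → 702 → 351 → 153 → 153  (repeats 153)
106: 106 → 217 → 352 → 160 → 217  (repeats 217)
107: 107 → 344 → 155 → 251 → 134 → 92 → 737 → 713 → 371 → 371  (repeats 371)
3-happy: 100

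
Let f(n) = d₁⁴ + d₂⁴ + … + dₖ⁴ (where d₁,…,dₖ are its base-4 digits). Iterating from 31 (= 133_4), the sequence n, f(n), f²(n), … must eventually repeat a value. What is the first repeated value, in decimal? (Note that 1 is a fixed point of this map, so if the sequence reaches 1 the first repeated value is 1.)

31 = (1,3,3)_4 → 1⁴ + 3⁴ + 3⁴ = 163
163 = (2,2,0,3)_4 → 2⁴ + 2⁴ + 0⁴ + 3⁴ = 113
113 = (1,3,0,1)_4 → 1⁴ + 3⁴ + 0⁴ + 1⁴ = 83
83 = (1,1,0,3)_4 → 1⁴ + 1⁴ + 0⁴ + 3⁴ = 83  — 83 already appeared earlier.

83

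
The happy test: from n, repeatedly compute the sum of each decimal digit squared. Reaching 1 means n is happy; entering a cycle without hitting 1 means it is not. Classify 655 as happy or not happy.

happy

655 → 86
86 → 100
100 → 1  — reached 1.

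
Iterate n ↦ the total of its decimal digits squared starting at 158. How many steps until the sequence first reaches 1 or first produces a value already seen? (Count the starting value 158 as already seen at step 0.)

13

158 → 1² + 5² + 8² = 1 + 25 + 64 = 90
90 → 9² + 0² = 81 + 0 = 81
81 → 8² + 1² = 64 + 1 = 65
65 → 6² + 5² = 36 + 25 = 61
61 → 6² + 1² = 36 + 1 = 37
37 → 3² + 7² = 9 + 49 = 58
58 → 5² + 8² = 25 + 64 = 89
89 → 8² + 9² = 64 + 81 = 145
145 → 1² + 4² + 5² = 1 + 16 + 25 = 42
42 → 4² + 2² = 16 + 4 = 20
20 → 2² + 0² = 4 + 0 = 4
4 → 4² = 16
16 → 1² + 6² = 1 + 36 = 37  — 37 repeats.
That took 13 steps.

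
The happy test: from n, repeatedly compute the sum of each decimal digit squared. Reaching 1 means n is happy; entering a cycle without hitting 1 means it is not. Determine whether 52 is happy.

not happy

52 → 5² + 2² = 29
29 → 2² + 9² = 85
85 → 8² + 5² = 89
89 → 8² + 9² = 145
145 → 1² + 4² + 5² = 42
42 → 4² + 2² = 20
20 → 2² + 0² = 4
4 → 4² = 16
16 → 1² + 6² = 37
37 → 3² + 7² = 58
58 → 5² + 8² = 89  — 89 already seen; the sequence cycles without reaching 1.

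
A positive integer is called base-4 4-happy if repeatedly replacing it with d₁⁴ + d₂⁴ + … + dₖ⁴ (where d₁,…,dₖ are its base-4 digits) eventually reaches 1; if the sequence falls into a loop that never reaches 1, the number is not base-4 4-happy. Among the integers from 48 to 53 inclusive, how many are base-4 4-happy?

48: 48 → 81 → 3 → 81  (repeats 81)
49: 49 → 82 → 18 → 17 → 2 → 16 → 1  (reaches 1)
50: 50 → 97 → 18 → 17 → 2 → 16 → 1  (reaches 1)
51: 51 → 162 → 48 → 81 → 3 → 81  (repeats 81)
52: 52 → 82 → 18 → 17 → 2 → 16 → 1  (reaches 1)
53: 53 → 83 → 83  (repeats 83)
base-4 4-happy: 49, 50, 52

3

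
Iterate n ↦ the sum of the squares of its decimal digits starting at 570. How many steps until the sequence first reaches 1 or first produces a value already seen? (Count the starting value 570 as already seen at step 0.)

12

570 → 74
74 → 65
65 → 61
61 → 37
37 → 58
58 → 89
89 → 145
145 → 42
42 → 20
20 → 4
4 → 16
16 → 37  — 37 repeats.
That took 12 steps.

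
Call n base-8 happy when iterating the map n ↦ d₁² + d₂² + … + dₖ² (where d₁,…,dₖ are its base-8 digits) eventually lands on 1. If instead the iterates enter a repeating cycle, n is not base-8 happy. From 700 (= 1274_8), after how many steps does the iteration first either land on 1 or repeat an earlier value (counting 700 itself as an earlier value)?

6

700 = (1,2,7,4)_8 → 1² + 2² + 7² + 4² = 1 + 4 + 49 + 16 = 70
70 = (1,0,6)_8 → 1² + 0² + 6² = 1 + 0 + 36 = 37
37 = (4,5)_8 → 4² + 5² = 16 + 25 = 41
41 = (5,1)_8 → 5² + 1² = 25 + 1 = 26
26 = (3,2)_8 → 3² + 2² = 9 + 4 = 13
13 = (1,5)_8 → 1² + 5² = 1 + 25 = 26  — 26 repeats.
That took 6 steps.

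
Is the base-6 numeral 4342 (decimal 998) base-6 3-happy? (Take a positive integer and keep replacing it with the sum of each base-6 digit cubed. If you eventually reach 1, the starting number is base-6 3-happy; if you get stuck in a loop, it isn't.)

base-6 3-happy

998 = (4,3,4,2)_6 → 4³ + 3³ + 4³ + 2³ = 163
163 = (4,3,1)_6 → 4³ + 3³ + 1³ = 92
92 = (2,3,2)_6 → 2³ + 3³ + 2³ = 43
43 = (1,1,1)_6 → 1³ + 1³ + 1³ = 3
3 = (3)_6 → 3³ = 27
27 = (4,3)_6 → 4³ + 3³ = 91
91 = (2,3,1)_6 → 2³ + 3³ + 1³ = 36
36 = (1,0,0)_6 → 1³ + 0³ + 0³ = 1  — reached 1.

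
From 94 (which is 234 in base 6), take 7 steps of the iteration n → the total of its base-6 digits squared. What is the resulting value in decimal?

25

94 = (2,3,4)_6 → 2² + 3² + 4² = 29
29 = (4,5)_6 → 4² + 5² = 41
41 = (1,0,5)_6 → 1² + 0² + 5² = 26
26 = (4,2)_6 → 4² + 2² = 20
20 = (3,2)_6 → 3² + 2² = 13
13 = (2,1)_6 → 2² + 1² = 5
5 = (5)_6 → 5² = 25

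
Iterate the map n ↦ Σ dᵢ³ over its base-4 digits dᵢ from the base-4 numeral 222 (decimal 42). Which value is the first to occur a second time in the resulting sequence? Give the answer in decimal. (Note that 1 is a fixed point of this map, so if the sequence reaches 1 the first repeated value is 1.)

42 = (2,2,2)_4 → 24
24 = (1,2,0)_4 → 9
9 = (2,1)_4 → 9  — 9 already appeared earlier.

9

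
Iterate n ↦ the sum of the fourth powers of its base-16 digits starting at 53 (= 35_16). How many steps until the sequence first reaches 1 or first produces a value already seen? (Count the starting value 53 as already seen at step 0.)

8

53 = (3,5)_16 → 706
706 = (2,12,2)_16 → 20768
20768 = (5,1,2,0)_16 → 642
642 = (2,8,2)_16 → 4128
4128 = (1,0,2,0)_16 → 17
17 = (1,1)_16 → 2
2 = (2)_16 → 16
16 = (1,0)_16 → 1  — reached 1.
That took 8 steps.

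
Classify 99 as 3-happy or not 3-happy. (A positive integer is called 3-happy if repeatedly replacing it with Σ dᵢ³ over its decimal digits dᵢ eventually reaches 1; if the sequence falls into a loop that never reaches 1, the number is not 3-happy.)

not 3-happy

99 → 9³ + 9³ = 1458
1458 → 1³ + 4³ + 5³ + 8³ = 702
702 → 7³ + 0³ + 2³ = 351
351 → 3³ + 5³ + 1³ = 153
153 → 1³ + 5³ + 3³ = 153  — 153 already seen; the sequence cycles without reaching 1.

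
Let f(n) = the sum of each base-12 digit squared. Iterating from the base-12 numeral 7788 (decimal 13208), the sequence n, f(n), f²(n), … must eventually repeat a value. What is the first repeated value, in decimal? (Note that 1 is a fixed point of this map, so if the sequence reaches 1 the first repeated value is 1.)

5

13208 = (7,7,8,8)_12 → 7² + 7² + 8² + 8² = 226
226 = (1,6,10)_12 → 1² + 6² + 10² = 137
137 = (11,5)_12 → 11² + 5² = 146
146 = (1,0,2)_12 → 1² + 0² + 2² = 5
5 = (5)_12 → 5² = 25
25 = (2,1)_12 → 2² + 1² = 5  — 5 already appeared earlier.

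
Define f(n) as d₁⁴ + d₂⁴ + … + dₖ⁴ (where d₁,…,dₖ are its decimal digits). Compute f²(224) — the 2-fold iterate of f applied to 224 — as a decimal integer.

8208

224 → 2⁴ + 2⁴ + 4⁴ = 16 + 16 + 256 = 288
288 → 2⁴ + 8⁴ + 8⁴ = 16 + 4096 + 4096 = 8208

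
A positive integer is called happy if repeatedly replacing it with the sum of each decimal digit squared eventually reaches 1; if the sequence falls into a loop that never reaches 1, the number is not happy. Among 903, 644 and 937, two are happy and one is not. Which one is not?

903: 903 → 90 → 81 → 65 → 61 → 37 → 58 → 89 → 145 → 42 → 20 → 4 → 16 → 37  — repeats 37 (not happy)
644: 644 → 68 → 100 → 1  — reaches 1 (happy)
937: 937 → 139 → 91 → 82 → 68 → 100 → 1  — reaches 1 (happy)

903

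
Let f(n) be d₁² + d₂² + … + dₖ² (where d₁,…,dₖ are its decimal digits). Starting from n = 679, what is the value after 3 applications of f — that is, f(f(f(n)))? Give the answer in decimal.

58

679 → 6² + 7² + 9² = 36 + 49 + 81 = 166
166 → 1² + 6² + 6² = 1 + 36 + 36 = 73
73 → 7² + 3² = 49 + 9 = 58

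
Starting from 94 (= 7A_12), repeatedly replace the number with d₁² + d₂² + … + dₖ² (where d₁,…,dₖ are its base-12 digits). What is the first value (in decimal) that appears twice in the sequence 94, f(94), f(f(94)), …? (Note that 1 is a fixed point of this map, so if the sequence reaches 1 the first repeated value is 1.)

94 = (7,10)_12 → 7² + 10² = 49 + 100 = 149
149 = (1,0,5)_12 → 1² + 0² + 5² = 1 + 0 + 25 = 26
26 = (2,2)_12 → 2² + 2² = 4 + 4 = 8
8 = (8)_12 → 8² = 64
64 = (5,4)_12 → 5² + 4² = 25 + 16 = 41
41 = (3,5)_12 → 3² + 5² = 9 + 25 = 34
34 = (2,10)_12 → 2² + 10² = 4 + 100 = 104
104 = (8,8)_12 → 8² + 8² = 64 + 64 = 128
128 = (10,8)_12 → 10² + 8² = 100 + 64 = 164
164 = (1,1,8)_12 → 1² + 1² + 8² = 1 + 1 + 64 = 66
66 = (5,6)_12 → 5² + 6² = 25 + 36 = 61
61 = (5,1)_12 → 5² + 1² = 25 + 1 = 26  — 26 already appeared earlier.

26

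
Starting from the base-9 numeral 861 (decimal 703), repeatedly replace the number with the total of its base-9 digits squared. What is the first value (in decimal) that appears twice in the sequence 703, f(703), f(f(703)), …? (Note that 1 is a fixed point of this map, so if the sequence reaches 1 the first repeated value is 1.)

703 = (8,6,1)_9 → 8² + 6² + 1² = 101
101 = (1,2,2)_9 → 1² + 2² + 2² = 9
9 = (1,0)_9 → 1² + 0² = 1  — reached the fixed point 1.
1 → 1, so 1 is the first repeated value.

1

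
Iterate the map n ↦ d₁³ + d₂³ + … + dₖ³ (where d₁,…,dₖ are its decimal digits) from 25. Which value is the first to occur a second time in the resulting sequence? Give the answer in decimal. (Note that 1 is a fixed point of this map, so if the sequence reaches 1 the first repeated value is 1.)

133

25 → 2³ + 5³ = 8 + 125 = 133
133 → 1³ + 3³ + 3³ = 1 + 27 + 27 = 55
55 → 5³ + 5³ = 125 + 125 = 250
250 → 2³ + 5³ + 0³ = 8 + 125 + 0 = 133  — 133 already appeared earlier.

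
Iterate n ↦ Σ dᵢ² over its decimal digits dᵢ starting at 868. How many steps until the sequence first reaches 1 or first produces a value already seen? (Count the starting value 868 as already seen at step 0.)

15

868 → 8² + 6² + 8² = 164
164 → 1² + 6² + 4² = 53
53 → 5² + 3² = 34
34 → 3² + 4² = 25
25 → 2² + 5² = 29
29 → 2² + 9² = 85
85 → 8² + 5² = 89
89 → 8² + 9² = 145
145 → 1² + 4² + 5² = 42
42 → 4² + 2² = 20
20 → 2² + 0² = 4
4 → 4² = 16
16 → 1² + 6² = 37
37 → 3² + 7² = 58
58 → 5² + 8² = 89  — 89 repeats.
That took 15 steps.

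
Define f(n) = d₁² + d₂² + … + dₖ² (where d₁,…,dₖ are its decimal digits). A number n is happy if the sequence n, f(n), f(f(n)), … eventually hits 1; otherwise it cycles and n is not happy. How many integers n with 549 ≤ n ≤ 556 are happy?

549: 549 → 122 → 9 → 81 → 65 → 61 → 37 → 58 → 89 → 145 → 42 → 20 → 4 → 16 → 37  — not happy
550: 550 → 50 → 25 → 29 → 85 → 89 → 145 → 42 → 20 → 4 → 16 → 37 → 58 → 89  — not happy
551: 551 → 51 → 26 → 40 → 16 → 37 → 58 → 89 → 145 → 42 → 20 → 4 → 16  — not happy
552: 552 → 54 → 41 → 17 → 50 → 25 → 29 → 85 → 89 → 145 → 42 → 20 → 4 → 16 → 37 → 58 → 89  — not happy
553: 553 → 59 → 106 → 37 → 58 → 89 → 145 → 42 → 20 → 4 → 16 → 37  — not happy
554: 554 → 66 → 72 → 53 → 34 → 25 → 29 → 85 → 89 → 145 → 42 → 20 → 4 → 16 → 37 → 58 → 89  — not happy
555: 555 → 75 → 74 → 65 → 61 → 37 → 58 → 89 → 145 → 42 → 20 → 4 → 16 → 37  — not happy
556: 556 → 86 → 100 → 1  — happy
happy: 556

1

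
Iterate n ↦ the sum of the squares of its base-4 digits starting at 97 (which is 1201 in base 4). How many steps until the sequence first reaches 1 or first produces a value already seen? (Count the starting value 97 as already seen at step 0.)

97 = (1,2,0,1)_4 → 1² + 2² + 0² + 1² = 1 + 4 + 0 + 1 = 6
6 = (1,2)_4 → 1² + 2² = 1 + 4 = 5
5 = (1,1)_4 → 1² + 1² = 1 + 1 = 2
2 = (2)_4 → 2² = 4
4 = (1,0)_4 → 1² + 0² = 1 + 0 = 1  — reached 1.
That took 5 steps.

5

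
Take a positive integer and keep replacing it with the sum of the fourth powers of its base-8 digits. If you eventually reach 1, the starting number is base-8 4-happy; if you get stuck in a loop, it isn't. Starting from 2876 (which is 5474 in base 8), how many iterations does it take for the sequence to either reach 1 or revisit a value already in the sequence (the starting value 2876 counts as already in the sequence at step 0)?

2876 = (5,4,7,4)_8 → 5⁴ + 4⁴ + 7⁴ + 4⁴ = 3538
3538 = (6,7,2,2)_8 → 6⁴ + 7⁴ + 2⁴ + 2⁴ = 3729
3729 = (7,2,2,1)_8 → 7⁴ + 2⁴ + 2⁴ + 1⁴ = 2434
2434 = (4,6,0,2)_8 → 4⁴ + 6⁴ + 0⁴ + 2⁴ = 1568
1568 = (3,0,4,0)_8 → 3⁴ + 0⁴ + 4⁴ + 0⁴ = 337
337 = (5,2,1)_8 → 5⁴ + 2⁴ + 1⁴ = 642
642 = (1,2,0,2)_8 → 1⁴ + 2⁴ + 0⁴ + 2⁴ = 33
33 = (4,1)_8 → 4⁴ + 1⁴ = 257
257 = (4,0,1)_8 → 4⁴ + 0⁴ + 1⁴ = 257  — 257 repeats.
That took 9 steps.

9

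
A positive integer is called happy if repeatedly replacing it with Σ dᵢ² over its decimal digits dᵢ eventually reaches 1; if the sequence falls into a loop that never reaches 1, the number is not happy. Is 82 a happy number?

happy

82 → 8² + 2² = 64 + 4 = 68
68 → 6² + 8² = 36 + 64 = 100
100 → 1² + 0² + 0² = 1 + 0 + 0 = 1  — reached 1.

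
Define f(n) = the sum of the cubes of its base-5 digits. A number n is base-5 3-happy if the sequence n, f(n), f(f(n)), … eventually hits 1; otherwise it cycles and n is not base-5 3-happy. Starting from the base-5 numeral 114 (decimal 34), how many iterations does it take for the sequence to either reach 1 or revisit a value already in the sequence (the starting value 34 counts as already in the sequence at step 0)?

6

34 = (1,1,4)_5 → 1³ + 1³ + 4³ = 1 + 1 + 64 = 66
66 = (2,3,1)_5 → 2³ + 3³ + 1³ = 8 + 27 + 1 = 36
36 = (1,2,1)_5 → 1³ + 2³ + 1³ = 1 + 8 + 1 = 10
10 = (2,0)_5 → 2³ + 0³ = 8 + 0 = 8
8 = (1,3)_5 → 1³ + 3³ = 1 + 27 = 28
28 = (1,0,3)_5 → 1³ + 0³ + 3³ = 1 + 0 + 27 = 28  — 28 repeats.
That took 6 steps.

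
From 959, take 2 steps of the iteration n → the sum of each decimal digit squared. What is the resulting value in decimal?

114

959 → 9² + 5² + 9² = 187
187 → 1² + 8² + 7² = 114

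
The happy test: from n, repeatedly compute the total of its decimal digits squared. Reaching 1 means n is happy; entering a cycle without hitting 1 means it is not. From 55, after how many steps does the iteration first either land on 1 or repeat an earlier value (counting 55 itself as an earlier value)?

55 → 5² + 5² = 25 + 25 = 50
50 → 5² + 0² = 25 + 0 = 25
25 → 2² + 5² = 4 + 25 = 29
29 → 2² + 9² = 4 + 81 = 85
85 → 8² + 5² = 64 + 25 = 89
89 → 8² + 9² = 64 + 81 = 145
145 → 1² + 4² + 5² = 1 + 16 + 25 = 42
42 → 4² + 2² = 16 + 4 = 20
20 → 2² + 0² = 4 + 0 = 4
4 → 4² = 16
16 → 1² + 6² = 1 + 36 = 37
37 → 3² + 7² = 9 + 49 = 58
58 → 5² + 8² = 25 + 64 = 89  — 89 repeats.
That took 13 steps.

13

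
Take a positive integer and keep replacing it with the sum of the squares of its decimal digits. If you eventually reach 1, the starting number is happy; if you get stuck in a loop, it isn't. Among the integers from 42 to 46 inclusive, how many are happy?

42: 42 → 20 → 4 → 16 → 37 → 58 → 89 → 145 → 42  (repeats 42)
43: 43 → 25 → 29 → 85 → 89 → 145 → 42 → 20 → 4 → 16 → 37 → 58 → 89  (repeats 89)
44: 44 → 32 → 13 → 10 → 1  (reaches 1)
45: 45 → 41 → 17 → 50 → 25 → 29 → 85 → 89 → 145 → 42 → 20 → 4 → 16 → 37 → 58 → 89  (repeats 89)
46: 46 → 52 → 29 → 85 → 89 → 145 → 42 → 20 → 4 → 16 → 37 → 58 → 89  (repeats 89)
happy: 44

1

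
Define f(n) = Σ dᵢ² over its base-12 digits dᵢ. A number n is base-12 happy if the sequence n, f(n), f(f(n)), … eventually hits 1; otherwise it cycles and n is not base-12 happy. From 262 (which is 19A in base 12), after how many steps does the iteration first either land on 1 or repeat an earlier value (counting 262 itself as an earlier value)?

5

262 = (1,9,10)_12 → 182
182 = (1,3,2)_12 → 14
14 = (1,2)_12 → 5
5 = (5)_12 → 25
25 = (2,1)_12 → 5  — 5 repeats.
That took 5 steps.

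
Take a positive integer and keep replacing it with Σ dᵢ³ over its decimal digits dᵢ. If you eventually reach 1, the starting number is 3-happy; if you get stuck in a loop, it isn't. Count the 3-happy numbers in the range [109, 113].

1

109: 109 → 730 → 370 → 370  (repeats 370)
110: 110 → 2 → 8 → 512 → 134 → 92 → 737 → 713 → 371 → 371  (repeats 371)
111: 111 → 3 → 27 → 351 → 153 → 153  (repeats 153)
112: 112 → 10 → 1  (reaches 1)
113: 113 → 29 → 737 → 713 → 371 → 371  (repeats 371)
3-happy: 112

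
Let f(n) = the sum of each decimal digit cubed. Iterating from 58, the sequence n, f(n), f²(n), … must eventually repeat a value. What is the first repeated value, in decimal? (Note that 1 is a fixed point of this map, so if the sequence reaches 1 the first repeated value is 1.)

370

58 → 5³ + 8³ = 125 + 512 = 637
637 → 6³ + 3³ + 7³ = 216 + 27 + 343 = 586
586 → 5³ + 8³ + 6³ = 125 + 512 + 216 = 853
853 → 8³ + 5³ + 3³ = 512 + 125 + 27 = 664
664 → 6³ + 6³ + 4³ = 216 + 216 + 64 = 496
496 → 4³ + 9³ + 6³ = 64 + 729 + 216 = 1009
1009 → 1³ + 0³ + 0³ + 9³ = 1 + 0 + 0 + 729 = 730
730 → 7³ + 3³ + 0³ = 343 + 27 + 0 = 370
370 → 3³ + 7³ + 0³ = 27 + 343 + 0 = 370  — 370 already appeared earlier.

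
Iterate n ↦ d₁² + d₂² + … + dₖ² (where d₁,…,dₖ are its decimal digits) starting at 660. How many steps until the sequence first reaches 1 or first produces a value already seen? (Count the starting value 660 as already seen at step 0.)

660 → 6² + 6² + 0² = 36 + 36 + 0 = 72
72 → 7² + 2² = 49 + 4 = 53
53 → 5² + 3² = 25 + 9 = 34
34 → 3² + 4² = 9 + 16 = 25
25 → 2² + 5² = 4 + 25 = 29
29 → 2² + 9² = 4 + 81 = 85
85 → 8² + 5² = 64 + 25 = 89
89 → 8² + 9² = 64 + 81 = 145
145 → 1² + 4² + 5² = 1 + 16 + 25 = 42
42 → 4² + 2² = 16 + 4 = 20
20 → 2² + 0² = 4 + 0 = 4
4 → 4² = 16
16 → 1² + 6² = 1 + 36 = 37
37 → 3² + 7² = 9 + 49 = 58
58 → 5² + 8² = 25 + 64 = 89  — 89 repeats.
That took 15 steps.

15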